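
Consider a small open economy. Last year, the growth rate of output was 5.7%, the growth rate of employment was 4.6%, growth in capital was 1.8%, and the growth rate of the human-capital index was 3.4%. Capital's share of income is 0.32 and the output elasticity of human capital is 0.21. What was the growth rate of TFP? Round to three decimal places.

2.248%

Labor's share = 1 − 0.32 − 0.21 = 0.47.
Capital: 0.32 × 1.8 = 0.576 pp.
The human-capital index: 0.21 × 3.4 = 0.714 pp.
Employment: 0.47 × 4.6 = 2.162 pp.
TFP growth = 5.7 − 3.452 = 2.248%.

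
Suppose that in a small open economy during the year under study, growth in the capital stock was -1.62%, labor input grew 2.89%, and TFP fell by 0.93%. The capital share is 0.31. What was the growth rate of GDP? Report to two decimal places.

GDP grew 0.56%.

Labor's share = 1 − 0.31 = 0.69.
The capital stock: 0.31 × (-1.62) = -0.5022 pp.
Labor input: 0.69 × 2.89 = 1.9941 pp.
Output growth = -0.93 + 1.4919 = 0.5619%.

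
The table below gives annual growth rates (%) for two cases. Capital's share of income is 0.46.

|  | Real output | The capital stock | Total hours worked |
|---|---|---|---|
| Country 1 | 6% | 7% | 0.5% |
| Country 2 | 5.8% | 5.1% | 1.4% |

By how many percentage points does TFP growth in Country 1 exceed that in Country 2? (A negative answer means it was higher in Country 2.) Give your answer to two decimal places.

-0.19 percentage points

Labor's share = 1 − 0.46 = 0.54.
Country 1: TFP = 6 − 3.22 − 0.27 = 2.51%.
Country 2: TFP = 5.8 − 2.346 − 0.756 = 2.698%.
Difference = 2.51 − (2.698) = -0.188 pp.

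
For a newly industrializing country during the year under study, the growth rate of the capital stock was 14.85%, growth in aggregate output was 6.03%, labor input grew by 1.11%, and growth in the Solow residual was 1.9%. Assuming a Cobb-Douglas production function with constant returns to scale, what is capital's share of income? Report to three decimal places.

gY = gA + α·gK + (1−α)·gL, so gY − gA − gL = α(gK − gL).
6.03 − 1.9 − 1.11 = α × (14.85 − 1.11).
3.02 = 13.74 α, so α = 0.2198.

α = 0.220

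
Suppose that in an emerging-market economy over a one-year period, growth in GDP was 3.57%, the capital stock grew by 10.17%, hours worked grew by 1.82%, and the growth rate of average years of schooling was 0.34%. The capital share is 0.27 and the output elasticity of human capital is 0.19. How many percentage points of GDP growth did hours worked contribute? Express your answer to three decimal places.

Labor's share = 1 − 0.27 − 0.19 = 0.54.
Contribution = share × growth = 0.54 × 1.82 = 0.9828 pp.

0.983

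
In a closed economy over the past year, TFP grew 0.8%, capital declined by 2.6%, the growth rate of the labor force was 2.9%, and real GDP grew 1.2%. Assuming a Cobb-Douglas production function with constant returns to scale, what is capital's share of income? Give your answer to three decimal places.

gY = gA + α·gK + (1−α)·gL, so gY − gA − gL = α(gK − gL).
1.2 − 0.8 − 2.9 = α × (-2.6 − 2.9).
-2.5 = -5.5 α, so α = 0.45455.

Capital's share of income is 0.455.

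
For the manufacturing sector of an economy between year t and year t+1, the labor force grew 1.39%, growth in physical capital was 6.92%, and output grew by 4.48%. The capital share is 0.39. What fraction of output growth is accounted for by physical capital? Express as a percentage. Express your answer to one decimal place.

60.2%

Physical capital contributed 0.39 × 6.92 = 2.6988 pp.
Share of growth = 2.6988 / 4.48 × 100 = 60.241%.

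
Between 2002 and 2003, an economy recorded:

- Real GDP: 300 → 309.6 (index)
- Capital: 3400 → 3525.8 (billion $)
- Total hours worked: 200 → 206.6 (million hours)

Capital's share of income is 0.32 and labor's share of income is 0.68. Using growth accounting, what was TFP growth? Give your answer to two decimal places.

-0.23%

Real GDP growth = (309.6 − 300) / 300 = 3.2%.
Capital growth = (3525.8 − 3400) / 3400 = 3.7%.
Total hours worked growth = (206.6 − 200) / 200 = 3.3%.
Labor's share = 1 − 0.32 = 0.68.
Capital: 0.32 × 3.7 = 1.184 pp.
Total hours worked: 0.68 × 3.3 = 2.244 pp.
TFP growth = 3.2 − 3.428 = -0.228%.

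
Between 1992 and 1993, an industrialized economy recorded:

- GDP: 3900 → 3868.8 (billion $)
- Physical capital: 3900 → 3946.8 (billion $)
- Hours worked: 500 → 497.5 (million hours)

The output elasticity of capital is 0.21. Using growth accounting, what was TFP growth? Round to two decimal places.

-0.66%

GDP growth = (3868.8 − 3900) / 3900 = -0.8%.
Physical capital growth = (3946.8 − 3900) / 3900 = 1.2%.
Hours worked growth = (497.5 − 500) / 500 = -0.5%.
Labor's share = 1 − 0.21 = 0.79.
Physical capital: 0.21 × 1.2 = 0.252 pp.
Hours worked: 0.79 × (-0.5) = -0.395 pp.
TFP growth = -0.8 + 0.143 = -0.657%.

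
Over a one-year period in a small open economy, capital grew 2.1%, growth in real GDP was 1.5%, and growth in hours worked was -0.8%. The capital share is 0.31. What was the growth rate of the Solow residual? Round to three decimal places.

Labor's share = 1 − 0.31 = 0.69.
Capital: 0.31 × 2.1 = 0.651 pp.
Hours worked: 0.69 × (-0.8) = -0.552 pp.
TFP growth = 1.5 − 0.099 = 1.401%.

The Solow residual grew 1.401%.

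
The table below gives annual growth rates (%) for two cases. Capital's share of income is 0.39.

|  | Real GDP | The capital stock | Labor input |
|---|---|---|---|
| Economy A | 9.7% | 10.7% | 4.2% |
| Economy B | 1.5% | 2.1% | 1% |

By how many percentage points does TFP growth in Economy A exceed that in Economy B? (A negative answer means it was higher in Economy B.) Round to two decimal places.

Labor's share = 1 − 0.39 = 0.61.
Economy A: TFP = 9.7 − 4.173 − 2.562 = 2.965%.
Economy B: TFP = 1.5 − 0.819 − 0.61 = 0.071%.
Difference = 2.965 − (0.071) = 2.894 pp.

2.89 percentage points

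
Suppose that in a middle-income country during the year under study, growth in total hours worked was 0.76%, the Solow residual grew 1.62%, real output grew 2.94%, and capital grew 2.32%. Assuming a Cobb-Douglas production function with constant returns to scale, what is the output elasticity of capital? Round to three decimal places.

gY = gA + α·gK + (1−α)·gL, so gY − gA − gL = α(gK − gL).
2.94 − 1.62 − 0.76 = α × (2.32 − 0.76).
0.56 = 1.56 α, so α = 0.35897.

α = 0.359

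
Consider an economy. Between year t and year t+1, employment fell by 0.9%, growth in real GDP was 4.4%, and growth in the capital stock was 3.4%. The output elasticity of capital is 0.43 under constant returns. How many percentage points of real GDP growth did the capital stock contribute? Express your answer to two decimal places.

1.46 pp

Contribution = share × growth = 0.43 × 3.4 = 1.462 pp.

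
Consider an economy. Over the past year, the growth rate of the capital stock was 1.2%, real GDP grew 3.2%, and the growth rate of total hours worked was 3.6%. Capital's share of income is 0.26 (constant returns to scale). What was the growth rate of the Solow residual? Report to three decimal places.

0.224%

Labor's share = 1 − 0.26 = 0.74.
The capital stock: 0.26 × 1.2 = 0.312 pp.
Total hours worked: 0.74 × 3.6 = 2.664 pp.
TFP growth = 3.2 − 2.976 = 0.224%.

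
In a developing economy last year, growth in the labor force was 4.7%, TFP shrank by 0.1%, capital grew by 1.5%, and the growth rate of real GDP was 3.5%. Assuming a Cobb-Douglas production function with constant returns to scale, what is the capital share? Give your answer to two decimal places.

gY = gA + α·gK + (1−α)·gL, so gY − gA − gL = α(gK − gL).
3.5 + 0.1 − 4.7 = α × (1.5 − 4.7).
-1.1 = -3.2 α, so α = 0.3438.

The capital share is 0.34.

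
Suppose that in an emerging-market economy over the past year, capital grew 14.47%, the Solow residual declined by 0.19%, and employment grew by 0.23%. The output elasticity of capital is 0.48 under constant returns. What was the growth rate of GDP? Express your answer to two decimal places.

GDP grew 6.88%.

Labor's share = 1 − 0.48 = 0.52.
Capital: 0.48 × 14.47 = 6.9456 pp.
Employment: 0.52 × 0.23 = 0.1196 pp.
Output growth = -0.19 + 7.0652 = 6.8752%.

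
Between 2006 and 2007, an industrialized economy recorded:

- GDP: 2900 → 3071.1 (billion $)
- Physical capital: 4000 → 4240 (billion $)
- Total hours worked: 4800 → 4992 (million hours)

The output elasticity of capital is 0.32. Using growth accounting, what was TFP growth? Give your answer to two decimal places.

TFP growth was 1.26%.

GDP growth = (3071.1 − 2900) / 2900 = 5.9%.
Physical capital growth = (4240 − 4000) / 4000 = 6%.
Total hours worked growth = (4992 − 4800) / 4800 = 4%.
Labor's share = 1 − 0.32 = 0.68.
Physical capital: 0.32 × 6 = 1.92 pp.
Total hours worked: 0.68 × 4 = 2.72 pp.
TFP growth = 5.9 − 4.64 = 1.26%.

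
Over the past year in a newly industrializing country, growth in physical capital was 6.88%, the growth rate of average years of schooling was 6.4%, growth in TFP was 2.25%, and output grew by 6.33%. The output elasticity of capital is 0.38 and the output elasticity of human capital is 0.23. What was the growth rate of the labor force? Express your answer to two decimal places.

-0.02%

Labor's share = 1 − 0.38 − 0.23 = 0.39.
gY = gA + 0.38×6.88 + 0.23×6.4 + 0.39×g.
0.39×g = 6.33 − 2.25 − 4.0864 = -0.0064.
g = -0.0064 / 0.39 = -0.0164%.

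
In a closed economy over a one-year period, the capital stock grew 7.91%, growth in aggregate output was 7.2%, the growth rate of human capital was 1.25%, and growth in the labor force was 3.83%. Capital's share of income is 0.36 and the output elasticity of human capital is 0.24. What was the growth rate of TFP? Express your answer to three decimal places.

TFP grew 2.520%.

Labor's share = 1 − 0.36 − 0.24 = 0.4.
The capital stock: 0.36 × 7.91 = 2.8476 pp.
Human capital: 0.24 × 1.25 = 0.3 pp.
The labor force: 0.4 × 3.83 = 1.532 pp.
TFP growth = 7.2 − 4.6796 = 2.5204%.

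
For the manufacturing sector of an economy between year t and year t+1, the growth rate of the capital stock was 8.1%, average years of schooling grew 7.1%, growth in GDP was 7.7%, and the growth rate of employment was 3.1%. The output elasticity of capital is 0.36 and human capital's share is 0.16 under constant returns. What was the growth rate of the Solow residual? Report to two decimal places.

2.16%

Labor's share = 1 − 0.36 − 0.16 = 0.48.
The capital stock: 0.36 × 8.1 = 2.916 pp.
Average years of schooling: 0.16 × 7.1 = 1.136 pp.
Employment: 0.48 × 3.1 = 1.488 pp.
TFP growth = 7.7 − 5.54 = 2.16%.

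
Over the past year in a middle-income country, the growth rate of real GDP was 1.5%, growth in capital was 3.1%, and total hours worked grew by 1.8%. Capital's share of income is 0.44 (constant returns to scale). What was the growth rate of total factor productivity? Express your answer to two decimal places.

Labor's share = 1 − 0.44 = 0.56.
Capital: 0.44 × 3.1 = 1.364 pp.
Total hours worked: 0.56 × 1.8 = 1.008 pp.
TFP growth = 1.5 − 2.372 = -0.872%.

-0.87%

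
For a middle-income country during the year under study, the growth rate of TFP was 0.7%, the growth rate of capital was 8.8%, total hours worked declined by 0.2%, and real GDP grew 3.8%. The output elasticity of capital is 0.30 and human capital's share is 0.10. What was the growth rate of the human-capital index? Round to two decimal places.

Labor's share = 1 − 0.3 − 0.1 = 0.6.
gY = gA + 0.3×8.8 + 0.6×(-0.2) + 0.1×g.
0.1×g = 3.8 − 0.7 − 2.52 = 0.58.
g = 0.58 / 0.1 = 5.8%.

5.80%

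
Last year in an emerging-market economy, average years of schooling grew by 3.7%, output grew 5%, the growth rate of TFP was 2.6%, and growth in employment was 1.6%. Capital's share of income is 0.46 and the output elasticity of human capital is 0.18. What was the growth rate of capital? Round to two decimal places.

Labor's share = 1 − 0.46 − 0.18 = 0.36.
gY = gA + 0.18×3.7 + 0.36×1.6 + 0.46×g.
0.46×g = 5 − 2.6 − 1.242 = 1.158.
g = 1.158 / 0.46 = 2.5174%.

2.52%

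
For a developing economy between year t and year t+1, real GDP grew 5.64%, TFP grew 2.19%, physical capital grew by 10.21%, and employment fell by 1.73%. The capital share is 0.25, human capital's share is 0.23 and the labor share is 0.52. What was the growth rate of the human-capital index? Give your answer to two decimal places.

Labor's share = 1 − 0.25 − 0.23 = 0.52.
gY = gA + 0.25×10.21 + 0.52×(-1.73) + 0.23×g.
0.23×g = 5.64 − 2.19 − 1.6529 = 1.7971.
g = 1.7971 / 0.23 = 7.8135%.

7.81%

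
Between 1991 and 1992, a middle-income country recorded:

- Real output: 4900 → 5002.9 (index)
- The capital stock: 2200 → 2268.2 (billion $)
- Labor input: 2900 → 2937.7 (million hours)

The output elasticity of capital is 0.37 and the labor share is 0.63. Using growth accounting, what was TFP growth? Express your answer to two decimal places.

Real output growth = (5002.9 − 4900) / 4900 = 2.1%.
The capital stock growth = (2268.2 − 2200) / 2200 = 3.1%.
Labor input growth = (2937.7 − 2900) / 2900 = 1.3%.
Labor's share = 1 − 0.37 = 0.63.
The capital stock: 0.37 × 3.1 = 1.147 pp.
Labor input: 0.63 × 1.3 = 0.819 pp.
TFP growth = 2.1 − 1.966 = 0.134%.

0.13%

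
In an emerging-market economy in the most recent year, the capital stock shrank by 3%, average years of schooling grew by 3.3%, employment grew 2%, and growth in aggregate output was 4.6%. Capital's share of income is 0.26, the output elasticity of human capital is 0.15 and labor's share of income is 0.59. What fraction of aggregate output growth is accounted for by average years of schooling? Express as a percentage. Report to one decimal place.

10.8%

Average years of schooling contributed 0.15 × 3.3 = 0.495 pp.
Share of growth = 0.495 / 4.6 × 100 = 10.761%.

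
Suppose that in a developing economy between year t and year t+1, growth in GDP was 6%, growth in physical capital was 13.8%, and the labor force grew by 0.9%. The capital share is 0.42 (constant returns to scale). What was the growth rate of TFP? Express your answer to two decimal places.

-0.32%

Labor's share = 1 − 0.42 = 0.58.
Physical capital: 0.42 × 13.8 = 5.796 pp.
The labor force: 0.58 × 0.9 = 0.522 pp.
TFP growth = 6 − 6.318 = -0.318%.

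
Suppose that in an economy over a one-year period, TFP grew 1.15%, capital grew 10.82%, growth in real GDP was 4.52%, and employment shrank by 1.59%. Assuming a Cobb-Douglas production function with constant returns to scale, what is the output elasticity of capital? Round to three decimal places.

gY = gA + α·gK + (1−α)·gL, so gY − gA − gL = α(gK − gL).
4.52 − 1.15 + 1.59 = α × (10.82 − (-1.59)).
4.96 = 12.41 α, so α = 0.39968.

0.400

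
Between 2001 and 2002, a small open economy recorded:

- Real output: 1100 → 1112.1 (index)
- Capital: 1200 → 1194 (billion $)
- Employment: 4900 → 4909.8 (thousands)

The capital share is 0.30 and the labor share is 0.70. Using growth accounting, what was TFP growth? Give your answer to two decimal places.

Real output growth = (1112.1 − 1100) / 1100 = 1.1%.
Capital growth = (1194 − 1200) / 1200 = -0.5%.
Employment growth = (4909.8 − 4900) / 4900 = 0.2%.
Labor's share = 1 − 0.3 = 0.7.
Capital: 0.3 × (-0.5) = -0.15 pp.
Employment: 0.7 × 0.2 = 0.14 pp.
TFP growth = 1.1 + 0.01 = 1.11%.

1.11%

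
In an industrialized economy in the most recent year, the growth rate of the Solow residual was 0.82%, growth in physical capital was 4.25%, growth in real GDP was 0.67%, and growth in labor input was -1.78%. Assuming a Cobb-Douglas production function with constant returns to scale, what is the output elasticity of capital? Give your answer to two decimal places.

The output elasticity of capital is 0.27.

gY = gA + α·gK + (1−α)·gL, so gY − gA − gL = α(gK − gL).
0.67 − 0.82 + 1.78 = α × (4.25 − (-1.78)).
1.63 = 6.03 α, so α = 0.2703.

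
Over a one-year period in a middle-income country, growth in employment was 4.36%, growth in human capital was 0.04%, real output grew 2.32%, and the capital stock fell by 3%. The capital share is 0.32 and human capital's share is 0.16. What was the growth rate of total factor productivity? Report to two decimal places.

1.01%

Labor's share = 1 − 0.32 − 0.16 = 0.52.
The capital stock: 0.32 × (-3) = -0.96 pp.
Human capital: 0.16 × 0.04 = 0.0064 pp.
Employment: 0.52 × 4.36 = 2.2672 pp.
TFP growth = 2.32 − 1.3136 = 1.0064%.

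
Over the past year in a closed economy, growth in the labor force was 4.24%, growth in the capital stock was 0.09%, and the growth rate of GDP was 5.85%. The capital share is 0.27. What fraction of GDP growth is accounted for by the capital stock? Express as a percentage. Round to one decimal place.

The capital stock contributed 0.27 × 0.09 = 0.0243 pp.
Share of growth = 0.0243 / 5.85 × 100 = 0.415%.

0.4%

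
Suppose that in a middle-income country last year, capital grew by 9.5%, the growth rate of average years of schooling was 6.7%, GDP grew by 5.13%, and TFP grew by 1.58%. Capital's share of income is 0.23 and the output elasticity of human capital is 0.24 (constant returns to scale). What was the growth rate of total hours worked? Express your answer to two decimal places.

Labor's share = 1 − 0.23 − 0.24 = 0.53.
gY = gA + 0.23×9.5 + 0.24×6.7 + 0.53×g.
0.53×g = 5.13 − 1.58 − 3.793 = -0.243.
g = -0.243 / 0.53 = -0.4585%.

-0.46%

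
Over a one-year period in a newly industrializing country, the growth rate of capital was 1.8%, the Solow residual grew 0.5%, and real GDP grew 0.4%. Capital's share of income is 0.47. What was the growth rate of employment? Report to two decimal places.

-1.78%

Labor's share = 1 − 0.47 = 0.53.
gY = gA + 0.47×1.8 + 0.53×g.
0.53×g = 0.4 − 0.5 − 0.846 = -0.946.
g = -0.946 / 0.53 = -1.7849%.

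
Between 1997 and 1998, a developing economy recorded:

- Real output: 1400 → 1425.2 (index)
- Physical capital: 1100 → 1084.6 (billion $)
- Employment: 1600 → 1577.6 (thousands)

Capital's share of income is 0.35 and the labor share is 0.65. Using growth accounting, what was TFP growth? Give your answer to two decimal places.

Real output growth = (1425.2 − 1400) / 1400 = 1.8%.
Physical capital growth = (1084.6 − 1100) / 1100 = -1.4%.
Employment growth = (1577.6 − 1600) / 1600 = -1.4%.
Labor's share = 1 − 0.35 = 0.65.
Physical capital: 0.35 × (-1.4) = -0.49 pp.
Employment: 0.65 × (-1.4) = -0.91 pp.
TFP growth = 1.8 + 1.4 = 3.2%.

3.20%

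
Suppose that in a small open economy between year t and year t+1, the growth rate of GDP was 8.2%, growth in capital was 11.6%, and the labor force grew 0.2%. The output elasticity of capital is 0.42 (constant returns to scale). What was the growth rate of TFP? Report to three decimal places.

3.212%

Labor's share = 1 − 0.42 = 0.58.
Capital: 0.42 × 11.6 = 4.872 pp.
The labor force: 0.58 × 0.2 = 0.116 pp.
TFP growth = 8.2 − 4.988 = 3.212%.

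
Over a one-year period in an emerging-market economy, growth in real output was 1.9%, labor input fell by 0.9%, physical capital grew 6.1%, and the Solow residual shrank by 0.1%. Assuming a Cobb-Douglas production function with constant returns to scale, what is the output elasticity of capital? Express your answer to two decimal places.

0.41

gY = gA + α·gK + (1−α)·gL, so gY − gA − gL = α(gK − gL).
1.9 + 0.1 + 0.9 = α × (6.1 − (-0.9)).
2.9 = 7 α, so α = 0.4143.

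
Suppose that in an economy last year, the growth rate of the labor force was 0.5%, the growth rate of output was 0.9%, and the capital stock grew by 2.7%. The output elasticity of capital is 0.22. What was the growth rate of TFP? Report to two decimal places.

-0.08%

Labor's share = 1 − 0.22 = 0.78.
The capital stock: 0.22 × 2.7 = 0.594 pp.
The labor force: 0.78 × 0.5 = 0.39 pp.
TFP growth = 0.9 − 0.984 = -0.084%.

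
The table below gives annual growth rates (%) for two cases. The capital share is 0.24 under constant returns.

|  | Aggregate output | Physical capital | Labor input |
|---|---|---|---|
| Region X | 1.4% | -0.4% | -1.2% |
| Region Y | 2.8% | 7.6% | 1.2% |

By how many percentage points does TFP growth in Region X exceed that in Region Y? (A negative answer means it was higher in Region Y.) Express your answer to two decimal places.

Labor's share = 1 − 0.24 = 0.76.
Region X: TFP = 1.4 + 0.096 + 0.912 = 2.408%.
Region Y: TFP = 2.8 − 1.824 − 0.912 = 0.064%.
Difference = 2.408 − (0.064) = 2.344 pp.

2.34 percentage points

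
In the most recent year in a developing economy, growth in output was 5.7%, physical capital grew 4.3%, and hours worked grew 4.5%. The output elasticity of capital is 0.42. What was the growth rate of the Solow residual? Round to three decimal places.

Labor's share = 1 − 0.42 = 0.58.
Physical capital: 0.42 × 4.3 = 1.806 pp.
Hours worked: 0.58 × 4.5 = 2.61 pp.
TFP growth = 5.7 − 4.416 = 1.284%.

The Solow residual grew 1.284%.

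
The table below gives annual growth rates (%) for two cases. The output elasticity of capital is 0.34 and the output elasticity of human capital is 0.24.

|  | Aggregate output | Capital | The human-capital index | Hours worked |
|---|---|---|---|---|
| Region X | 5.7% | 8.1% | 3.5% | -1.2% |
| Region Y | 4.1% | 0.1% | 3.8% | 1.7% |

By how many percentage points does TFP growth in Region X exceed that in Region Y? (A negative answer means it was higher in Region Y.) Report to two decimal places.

0.17 percentage points

Labor's share = 1 − 0.34 − 0.24 = 0.42.
Region X: TFP = 5.7 − 2.754 − 0.84 + 0.504 = 2.61%.
Region Y: TFP = 4.1 − 0.034 − 0.912 − 0.714 = 2.44%.
Difference = 2.61 − (2.44) = 0.17 pp.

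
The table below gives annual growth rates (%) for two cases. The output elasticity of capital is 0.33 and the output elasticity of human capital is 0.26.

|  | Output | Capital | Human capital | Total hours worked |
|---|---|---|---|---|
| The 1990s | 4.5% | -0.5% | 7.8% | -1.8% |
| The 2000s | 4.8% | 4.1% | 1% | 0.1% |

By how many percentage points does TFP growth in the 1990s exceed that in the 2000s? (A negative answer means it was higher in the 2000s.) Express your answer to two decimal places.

Labor's share = 1 − 0.33 − 0.26 = 0.41.
The 1990s: TFP = 4.5 + 0.165 − 2.028 + 0.738 = 3.375%.
The 2000s: TFP = 4.8 − 1.353 − 0.26 − 0.041 = 3.146%.
Difference = 3.375 − (3.146) = 0.229 pp.

0.23 percentage points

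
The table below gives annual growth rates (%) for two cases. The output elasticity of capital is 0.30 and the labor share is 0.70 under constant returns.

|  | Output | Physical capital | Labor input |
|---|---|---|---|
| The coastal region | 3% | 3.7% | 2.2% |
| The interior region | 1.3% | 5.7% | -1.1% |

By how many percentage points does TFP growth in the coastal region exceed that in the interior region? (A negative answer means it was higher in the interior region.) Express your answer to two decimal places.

Labor's share = 1 − 0.3 = 0.7.
The coastal region: TFP = 3 − 1.11 − 1.54 = 0.35%.
The interior region: TFP = 1.3 − 1.71 + 0.77 = 0.36%.
Difference = 0.35 − (0.36) = -0.01 pp.

-0.01 percentage points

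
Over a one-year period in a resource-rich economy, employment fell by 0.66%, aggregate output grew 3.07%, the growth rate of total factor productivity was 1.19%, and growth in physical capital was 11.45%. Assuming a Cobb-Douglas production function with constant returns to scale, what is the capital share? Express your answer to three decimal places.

0.210

gY = gA + α·gK + (1−α)·gL, so gY − gA − gL = α(gK − gL).
3.07 − 1.19 + 0.66 = α × (11.45 − (-0.66)).
2.54 = 12.11 α, so α = 0.20974.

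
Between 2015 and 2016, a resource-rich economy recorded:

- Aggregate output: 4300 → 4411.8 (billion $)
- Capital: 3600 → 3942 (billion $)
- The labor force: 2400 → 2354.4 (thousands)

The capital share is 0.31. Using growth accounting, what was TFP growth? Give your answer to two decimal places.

0.97%

Aggregate output growth = (4411.8 − 4300) / 4300 = 2.6%.
Capital growth = (3942 − 3600) / 3600 = 9.5%.
The labor force growth = (2354.4 − 2400) / 2400 = -1.9%.
Labor's share = 1 − 0.31 = 0.69.
Capital: 0.31 × 9.5 = 2.945 pp.
The labor force: 0.69 × (-1.9) = -1.311 pp.
TFP growth = 2.6 − 1.634 = 0.966%.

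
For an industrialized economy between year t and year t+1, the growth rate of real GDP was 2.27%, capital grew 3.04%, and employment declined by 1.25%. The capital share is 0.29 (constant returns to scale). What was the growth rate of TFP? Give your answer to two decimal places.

TFP grew 2.28%.

Labor's share = 1 − 0.29 = 0.71.
Capital: 0.29 × 3.04 = 0.8816 pp.
Employment: 0.71 × (-1.25) = -0.8875 pp.
TFP growth = 2.27 + 0.0059 = 2.2759%.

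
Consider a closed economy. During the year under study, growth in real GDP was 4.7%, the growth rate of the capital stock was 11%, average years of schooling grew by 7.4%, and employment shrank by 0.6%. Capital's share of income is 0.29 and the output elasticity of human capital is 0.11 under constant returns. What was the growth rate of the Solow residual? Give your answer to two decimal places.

Labor's share = 1 − 0.29 − 0.11 = 0.6.
The capital stock: 0.29 × 11 = 3.19 pp.
Average years of schooling: 0.11 × 7.4 = 0.814 pp.
Employment: 0.6 × (-0.6) = -0.36 pp.
TFP growth = 4.7 − 3.644 = 1.056%.

1.06%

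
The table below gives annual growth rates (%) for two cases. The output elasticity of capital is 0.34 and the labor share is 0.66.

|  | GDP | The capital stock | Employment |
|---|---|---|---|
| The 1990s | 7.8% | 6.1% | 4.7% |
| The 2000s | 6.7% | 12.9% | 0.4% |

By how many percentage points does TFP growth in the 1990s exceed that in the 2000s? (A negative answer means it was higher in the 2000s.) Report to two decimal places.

Labor's share = 1 − 0.34 = 0.66.
The 1990s: TFP = 7.8 − 2.074 − 3.102 = 2.624%.
The 2000s: TFP = 6.7 − 4.386 − 0.264 = 2.05%.
Difference = 2.624 − (2.05) = 0.574 pp.

0.57 percentage points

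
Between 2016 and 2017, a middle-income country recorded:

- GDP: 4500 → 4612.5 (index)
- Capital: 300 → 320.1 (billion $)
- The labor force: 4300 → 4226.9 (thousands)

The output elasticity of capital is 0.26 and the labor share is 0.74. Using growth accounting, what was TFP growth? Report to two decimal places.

GDP growth = (4612.5 − 4500) / 4500 = 2.5%.
Capital growth = (320.1 − 300) / 300 = 6.7%.
The labor force growth = (4226.9 − 4300) / 4300 = -1.7%.
Labor's share = 1 − 0.26 = 0.74.
Capital: 0.26 × 6.7 = 1.742 pp.
The labor force: 0.74 × (-1.7) = -1.258 pp.
TFP growth = 2.5 − 0.484 = 2.016%.

2.02%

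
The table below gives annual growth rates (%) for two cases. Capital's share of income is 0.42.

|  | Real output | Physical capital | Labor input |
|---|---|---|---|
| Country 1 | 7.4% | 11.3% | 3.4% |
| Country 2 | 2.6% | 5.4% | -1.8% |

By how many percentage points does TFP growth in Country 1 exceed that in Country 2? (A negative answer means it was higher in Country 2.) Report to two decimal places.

-0.69 percentage points

Labor's share = 1 − 0.42 = 0.58.
Country 1: TFP = 7.4 − 4.746 − 1.972 = 0.682%.
Country 2: TFP = 2.6 − 2.268 + 1.044 = 1.376%.
Difference = 0.682 − (1.376) = -0.694 pp.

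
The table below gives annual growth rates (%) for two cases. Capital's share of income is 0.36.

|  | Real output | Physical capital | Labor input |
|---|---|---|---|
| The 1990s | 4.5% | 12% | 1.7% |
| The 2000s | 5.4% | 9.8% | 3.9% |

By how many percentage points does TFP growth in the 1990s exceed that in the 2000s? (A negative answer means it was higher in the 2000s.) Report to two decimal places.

-0.28 percentage points

Labor's share = 1 − 0.36 = 0.64.
The 1990s: TFP = 4.5 − 4.32 − 1.088 = -0.908%.
The 2000s: TFP = 5.4 − 3.528 − 2.496 = -0.624%.
Difference = -0.908 − (-0.624) = -0.284 pp.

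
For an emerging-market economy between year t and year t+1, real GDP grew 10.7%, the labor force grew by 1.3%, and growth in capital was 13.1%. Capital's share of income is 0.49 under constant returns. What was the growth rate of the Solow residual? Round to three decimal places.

3.618%

Labor's share = 1 − 0.49 = 0.51.
Capital: 0.49 × 13.1 = 6.419 pp.
The labor force: 0.51 × 1.3 = 0.663 pp.
TFP growth = 10.7 − 7.082 = 3.618%.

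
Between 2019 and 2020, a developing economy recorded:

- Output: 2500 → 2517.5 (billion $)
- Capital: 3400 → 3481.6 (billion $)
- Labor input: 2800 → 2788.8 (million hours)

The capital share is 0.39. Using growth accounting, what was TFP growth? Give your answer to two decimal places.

0.01%

Output growth = (2517.5 − 2500) / 2500 = 0.7%.
Capital growth = (3481.6 − 3400) / 3400 = 2.4%.
Labor input growth = (2788.8 − 2800) / 2800 = -0.4%.
Labor's share = 1 − 0.39 = 0.61.
Capital: 0.39 × 2.4 = 0.936 pp.
Labor input: 0.61 × (-0.4) = -0.244 pp.
TFP growth = 0.7 − 0.692 = 0.008%.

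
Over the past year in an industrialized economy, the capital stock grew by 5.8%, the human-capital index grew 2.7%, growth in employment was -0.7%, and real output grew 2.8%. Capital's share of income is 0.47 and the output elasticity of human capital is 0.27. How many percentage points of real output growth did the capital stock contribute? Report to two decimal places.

Contribution = share × growth = 0.47 × 5.8 = 2.726 pp.

2.73 percentage points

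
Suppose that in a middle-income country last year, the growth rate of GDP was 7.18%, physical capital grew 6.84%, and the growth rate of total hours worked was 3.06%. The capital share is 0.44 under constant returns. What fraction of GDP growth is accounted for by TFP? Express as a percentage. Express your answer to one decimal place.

Labor's share = 1 − 0.44 = 0.56.
Physical capital: 0.44 × 6.84 = 3.0096 pp.
Total hours worked: 0.56 × 3.06 = 1.7136 pp.
TFP growth = 7.18 − 4.7232 = 2.4568%.
TFP share of growth = 2.4568 / 7.18 × 100 = 34.217%.

TFP accounted for 34.2% of growth.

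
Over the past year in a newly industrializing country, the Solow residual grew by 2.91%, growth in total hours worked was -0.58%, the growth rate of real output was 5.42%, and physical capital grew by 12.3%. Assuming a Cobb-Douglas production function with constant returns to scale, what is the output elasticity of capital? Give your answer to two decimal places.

0.24

gY = gA + α·gK + (1−α)·gL, so gY − gA − gL = α(gK − gL).
5.42 − 2.91 + 0.58 = α × (12.3 − (-0.58)).
3.09 = 12.88 α, so α = 0.2399.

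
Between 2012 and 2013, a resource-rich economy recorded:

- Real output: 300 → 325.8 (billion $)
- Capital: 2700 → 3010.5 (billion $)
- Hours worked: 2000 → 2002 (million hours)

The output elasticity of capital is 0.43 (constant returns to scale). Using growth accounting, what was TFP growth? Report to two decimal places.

TFP grew 3.60%.

Real output growth = (325.8 − 300) / 300 = 8.6%.
Capital growth = (3010.5 − 2700) / 2700 = 11.5%.
Hours worked growth = (2002 − 2000) / 2000 = 0.1%.
Labor's share = 1 − 0.43 = 0.57.
Capital: 0.43 × 11.5 = 4.945 pp.
Hours worked: 0.57 × 0.1 = 0.057 pp.
TFP growth = 8.6 − 5.002 = 3.598%.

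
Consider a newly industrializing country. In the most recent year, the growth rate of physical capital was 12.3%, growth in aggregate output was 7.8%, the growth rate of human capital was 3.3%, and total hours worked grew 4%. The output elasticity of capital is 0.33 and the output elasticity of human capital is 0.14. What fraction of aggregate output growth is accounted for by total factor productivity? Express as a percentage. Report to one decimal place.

14.9%

Labor's share = 1 − 0.33 − 0.14 = 0.53.
Physical capital: 0.33 × 12.3 = 4.059 pp.
Human capital: 0.14 × 3.3 = 0.462 pp.
Total hours worked: 0.53 × 4 = 2.12 pp.
TFP growth = 7.8 − 6.641 = 1.159%.
TFP share of growth = 1.159 / 7.8 × 100 = 14.859%.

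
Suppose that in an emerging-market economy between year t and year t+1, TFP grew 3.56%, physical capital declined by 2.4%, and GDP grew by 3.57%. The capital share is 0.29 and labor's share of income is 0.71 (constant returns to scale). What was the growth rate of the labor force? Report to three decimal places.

0.994%

Labor's share = 1 − 0.29 = 0.71.
gY = gA + 0.29×(-2.4) + 0.71×g.
0.71×g = 3.57 − 3.56 + 0.696 = 0.706.
g = 0.706 / 0.71 = 0.99437%.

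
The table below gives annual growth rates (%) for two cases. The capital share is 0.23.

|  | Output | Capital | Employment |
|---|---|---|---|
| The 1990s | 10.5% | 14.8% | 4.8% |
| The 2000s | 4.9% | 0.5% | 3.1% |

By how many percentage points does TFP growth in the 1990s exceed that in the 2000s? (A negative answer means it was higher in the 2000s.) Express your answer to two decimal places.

Labor's share = 1 − 0.23 = 0.77.
The 1990s: TFP = 10.5 − 3.404 − 3.696 = 3.4%.
The 2000s: TFP = 4.9 − 0.115 − 2.387 = 2.398%.
Difference = 3.4 − (2.398) = 1.002 pp.

1.00 percentage points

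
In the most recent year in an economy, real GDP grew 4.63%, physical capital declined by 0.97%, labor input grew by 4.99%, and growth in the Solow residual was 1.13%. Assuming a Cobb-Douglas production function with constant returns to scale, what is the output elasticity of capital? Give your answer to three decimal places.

0.250

gY = gA + α·gK + (1−α)·gL, so gY − gA − gL = α(gK − gL).
4.63 − 1.13 − 4.99 = α × (-0.97 − 4.99).
-1.49 = -5.96 α, so α = 0.25.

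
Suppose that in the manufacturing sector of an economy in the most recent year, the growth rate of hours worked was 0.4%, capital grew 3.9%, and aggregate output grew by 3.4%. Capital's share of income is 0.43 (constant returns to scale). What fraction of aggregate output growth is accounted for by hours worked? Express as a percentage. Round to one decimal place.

Labor's share = 1 − 0.43 = 0.57.
Hours worked contributed 0.57 × 0.4 = 0.228 pp.
Share of growth = 0.228 / 3.4 × 100 = 6.706%.

Hours worked accounted for 6.7% of growth.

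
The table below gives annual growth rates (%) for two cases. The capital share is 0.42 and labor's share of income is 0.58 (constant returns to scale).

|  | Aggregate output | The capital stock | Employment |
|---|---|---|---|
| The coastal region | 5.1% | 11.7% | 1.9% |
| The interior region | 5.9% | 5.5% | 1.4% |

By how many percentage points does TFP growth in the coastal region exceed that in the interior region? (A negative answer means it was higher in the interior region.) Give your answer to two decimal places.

-3.69 percentage points

Labor's share = 1 − 0.42 = 0.58.
The coastal region: TFP = 5.1 − 4.914 − 1.102 = -0.916%.
The interior region: TFP = 5.9 − 2.31 − 0.812 = 2.778%.
Difference = -0.916 − (2.778) = -3.694 pp.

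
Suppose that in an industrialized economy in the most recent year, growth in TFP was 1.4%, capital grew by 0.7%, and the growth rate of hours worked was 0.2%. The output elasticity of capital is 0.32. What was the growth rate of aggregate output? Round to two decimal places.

Aggregate output growth was 1.76%.

Labor's share = 1 − 0.32 = 0.68.
Capital: 0.32 × 0.7 = 0.224 pp.
Hours worked: 0.68 × 0.2 = 0.136 pp.
Output growth = 1.4 + 0.36 = 1.76%.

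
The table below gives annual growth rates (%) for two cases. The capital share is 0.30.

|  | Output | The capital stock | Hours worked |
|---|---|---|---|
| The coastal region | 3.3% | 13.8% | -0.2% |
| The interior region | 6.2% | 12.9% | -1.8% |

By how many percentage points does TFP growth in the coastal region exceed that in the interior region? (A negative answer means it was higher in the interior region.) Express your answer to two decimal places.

Labor's share = 1 − 0.3 = 0.7.
The coastal region: TFP = 3.3 − 4.14 + 0.14 = -0.7%.
The interior region: TFP = 6.2 − 3.87 + 1.26 = 3.59%.
Difference = -0.7 − (3.59) = -4.29 pp.

-4.29 percentage points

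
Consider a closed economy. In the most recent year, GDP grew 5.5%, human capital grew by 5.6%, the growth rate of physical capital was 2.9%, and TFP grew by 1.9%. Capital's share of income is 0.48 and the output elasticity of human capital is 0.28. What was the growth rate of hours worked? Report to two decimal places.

Hours worked grew 2.67%.

Labor's share = 1 − 0.48 − 0.28 = 0.24.
gY = gA + 0.48×2.9 + 0.28×5.6 + 0.24×g.
0.24×g = 5.5 − 1.9 − 2.96 = 0.64.
g = 0.64 / 0.24 = 2.6667%.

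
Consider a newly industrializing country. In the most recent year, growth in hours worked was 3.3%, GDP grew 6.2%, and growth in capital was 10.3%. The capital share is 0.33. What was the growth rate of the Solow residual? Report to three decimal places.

Labor's share = 1 − 0.33 = 0.67.
Capital: 0.33 × 10.3 = 3.399 pp.
Hours worked: 0.67 × 3.3 = 2.211 pp.
TFP growth = 6.2 − 5.61 = 0.59%.

The Solow residual grew 0.590%.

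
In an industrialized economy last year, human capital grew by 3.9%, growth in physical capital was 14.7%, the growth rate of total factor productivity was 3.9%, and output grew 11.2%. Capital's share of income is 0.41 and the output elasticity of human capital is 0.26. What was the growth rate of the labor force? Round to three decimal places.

0.785%

Labor's share = 1 − 0.41 − 0.26 = 0.33.
gY = gA + 0.41×14.7 + 0.26×3.9 + 0.33×g.
0.33×g = 11.2 − 3.9 − 7.041 = 0.259.
g = 0.259 / 0.33 = 0.78485%.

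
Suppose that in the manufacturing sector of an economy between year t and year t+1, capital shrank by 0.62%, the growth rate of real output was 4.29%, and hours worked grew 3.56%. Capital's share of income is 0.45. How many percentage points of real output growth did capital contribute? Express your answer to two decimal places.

-0.28

Contribution = share × growth = 0.45 × (-0.62) = -0.279 pp.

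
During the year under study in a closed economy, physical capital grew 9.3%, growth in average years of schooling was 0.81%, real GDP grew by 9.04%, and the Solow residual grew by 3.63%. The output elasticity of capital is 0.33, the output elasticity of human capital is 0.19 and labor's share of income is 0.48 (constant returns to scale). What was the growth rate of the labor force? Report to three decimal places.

The labor force growth was 4.556%.

Labor's share = 1 − 0.33 − 0.19 = 0.48.
gY = gA + 0.33×9.3 + 0.19×0.81 + 0.48×g.
0.48×g = 9.04 − 3.63 − 3.2229 = 2.1871.
g = 2.1871 / 0.48 = 4.55646%.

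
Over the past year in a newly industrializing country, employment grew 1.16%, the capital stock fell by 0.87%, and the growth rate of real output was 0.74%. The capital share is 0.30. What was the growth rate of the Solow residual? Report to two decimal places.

Labor's share = 1 − 0.3 = 0.7.
The capital stock: 0.3 × (-0.87) = -0.261 pp.
Employment: 0.7 × 1.16 = 0.812 pp.
TFP growth = 0.74 − 0.551 = 0.189%.

The Solow residual growth was 0.19%.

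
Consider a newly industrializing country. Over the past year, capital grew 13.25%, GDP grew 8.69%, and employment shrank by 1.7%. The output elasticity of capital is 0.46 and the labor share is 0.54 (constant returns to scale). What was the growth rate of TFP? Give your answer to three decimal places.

3.513%

Labor's share = 1 − 0.46 = 0.54.
Capital: 0.46 × 13.25 = 6.095 pp.
Employment: 0.54 × (-1.7) = -0.918 pp.
TFP growth = 8.69 − 5.177 = 3.513%.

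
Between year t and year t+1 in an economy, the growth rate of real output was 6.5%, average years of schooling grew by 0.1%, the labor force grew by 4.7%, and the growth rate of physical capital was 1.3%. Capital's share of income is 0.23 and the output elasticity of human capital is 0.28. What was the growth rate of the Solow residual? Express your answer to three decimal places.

Labor's share = 1 − 0.23 − 0.28 = 0.49.
Physical capital: 0.23 × 1.3 = 0.299 pp.
Average years of schooling: 0.28 × 0.1 = 0.028 pp.
The labor force: 0.49 × 4.7 = 2.303 pp.
TFP growth = 6.5 − 2.63 = 3.87%.

3.870%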